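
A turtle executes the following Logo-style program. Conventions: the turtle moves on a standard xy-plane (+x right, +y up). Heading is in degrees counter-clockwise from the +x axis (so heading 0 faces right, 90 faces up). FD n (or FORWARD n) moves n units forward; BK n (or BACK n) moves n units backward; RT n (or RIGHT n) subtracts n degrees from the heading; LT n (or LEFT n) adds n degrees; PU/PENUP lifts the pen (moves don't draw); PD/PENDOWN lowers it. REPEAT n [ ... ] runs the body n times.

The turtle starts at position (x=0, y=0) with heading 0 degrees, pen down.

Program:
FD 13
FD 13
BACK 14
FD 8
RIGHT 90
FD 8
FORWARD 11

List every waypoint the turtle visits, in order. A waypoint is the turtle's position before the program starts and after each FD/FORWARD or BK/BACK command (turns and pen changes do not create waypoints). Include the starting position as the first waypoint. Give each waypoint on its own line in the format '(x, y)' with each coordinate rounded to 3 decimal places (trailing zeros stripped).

Answer: (0, 0)
(13, 0)
(26, 0)
(12, 0)
(20, 0)
(20, -8)
(20, -19)

Derivation:
Executing turtle program step by step:
Start: pos=(0,0), heading=0, pen down
FD 13: (0,0) -> (13,0) [heading=0, draw]
FD 13: (13,0) -> (26,0) [heading=0, draw]
BK 14: (26,0) -> (12,0) [heading=0, draw]
FD 8: (12,0) -> (20,0) [heading=0, draw]
RT 90: heading 0 -> 270
FD 8: (20,0) -> (20,-8) [heading=270, draw]
FD 11: (20,-8) -> (20,-19) [heading=270, draw]
Final: pos=(20,-19), heading=270, 6 segment(s) drawn
Waypoints (7 total):
(0, 0)
(13, 0)
(26, 0)
(12, 0)
(20, 0)
(20, -8)
(20, -19)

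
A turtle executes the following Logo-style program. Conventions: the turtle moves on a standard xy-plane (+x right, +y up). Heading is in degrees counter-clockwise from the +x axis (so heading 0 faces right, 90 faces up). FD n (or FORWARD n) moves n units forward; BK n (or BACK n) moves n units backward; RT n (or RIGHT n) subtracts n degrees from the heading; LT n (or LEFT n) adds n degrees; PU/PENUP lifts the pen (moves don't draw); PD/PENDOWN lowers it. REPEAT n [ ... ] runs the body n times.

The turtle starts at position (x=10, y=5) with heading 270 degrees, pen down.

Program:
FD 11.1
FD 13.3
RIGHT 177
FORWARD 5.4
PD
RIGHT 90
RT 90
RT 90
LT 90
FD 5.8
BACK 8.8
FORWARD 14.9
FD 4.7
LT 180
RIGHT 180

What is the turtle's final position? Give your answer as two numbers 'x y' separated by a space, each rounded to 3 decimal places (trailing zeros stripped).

Executing turtle program step by step:
Start: pos=(10,5), heading=270, pen down
FD 11.1: (10,5) -> (10,-6.1) [heading=270, draw]
FD 13.3: (10,-6.1) -> (10,-19.4) [heading=270, draw]
RT 177: heading 270 -> 93
FD 5.4: (10,-19.4) -> (9.717,-14.007) [heading=93, draw]
PD: pen down
RT 90: heading 93 -> 3
RT 90: heading 3 -> 273
RT 90: heading 273 -> 183
LT 90: heading 183 -> 273
FD 5.8: (9.717,-14.007) -> (10.021,-19.799) [heading=273, draw]
BK 8.8: (10.021,-19.799) -> (9.56,-11.012) [heading=273, draw]
FD 14.9: (9.56,-11.012) -> (10.34,-25.891) [heading=273, draw]
FD 4.7: (10.34,-25.891) -> (10.586,-30.585) [heading=273, draw]
LT 180: heading 273 -> 93
RT 180: heading 93 -> 273
Final: pos=(10.586,-30.585), heading=273, 7 segment(s) drawn

Answer: 10.586 -30.585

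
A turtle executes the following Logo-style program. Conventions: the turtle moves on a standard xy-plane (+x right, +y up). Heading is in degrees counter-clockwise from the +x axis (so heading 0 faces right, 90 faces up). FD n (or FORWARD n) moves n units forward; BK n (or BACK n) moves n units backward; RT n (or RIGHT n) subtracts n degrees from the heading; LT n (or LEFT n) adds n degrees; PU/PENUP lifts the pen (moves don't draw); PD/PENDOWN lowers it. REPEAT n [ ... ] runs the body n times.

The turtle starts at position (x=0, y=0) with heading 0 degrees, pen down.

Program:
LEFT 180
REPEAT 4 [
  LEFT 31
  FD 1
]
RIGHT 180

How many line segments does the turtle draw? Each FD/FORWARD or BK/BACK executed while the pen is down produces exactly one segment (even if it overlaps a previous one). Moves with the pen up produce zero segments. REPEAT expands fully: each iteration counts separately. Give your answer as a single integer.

Executing turtle program step by step:
Start: pos=(0,0), heading=0, pen down
LT 180: heading 0 -> 180
REPEAT 4 [
  -- iteration 1/4 --
  LT 31: heading 180 -> 211
  FD 1: (0,0) -> (-0.857,-0.515) [heading=211, draw]
  -- iteration 2/4 --
  LT 31: heading 211 -> 242
  FD 1: (-0.857,-0.515) -> (-1.327,-1.398) [heading=242, draw]
  -- iteration 3/4 --
  LT 31: heading 242 -> 273
  FD 1: (-1.327,-1.398) -> (-1.274,-2.397) [heading=273, draw]
  -- iteration 4/4 --
  LT 31: heading 273 -> 304
  FD 1: (-1.274,-2.397) -> (-0.715,-3.226) [heading=304, draw]
]
RT 180: heading 304 -> 124
Final: pos=(-0.715,-3.226), heading=124, 4 segment(s) drawn
Segments drawn: 4

Answer: 4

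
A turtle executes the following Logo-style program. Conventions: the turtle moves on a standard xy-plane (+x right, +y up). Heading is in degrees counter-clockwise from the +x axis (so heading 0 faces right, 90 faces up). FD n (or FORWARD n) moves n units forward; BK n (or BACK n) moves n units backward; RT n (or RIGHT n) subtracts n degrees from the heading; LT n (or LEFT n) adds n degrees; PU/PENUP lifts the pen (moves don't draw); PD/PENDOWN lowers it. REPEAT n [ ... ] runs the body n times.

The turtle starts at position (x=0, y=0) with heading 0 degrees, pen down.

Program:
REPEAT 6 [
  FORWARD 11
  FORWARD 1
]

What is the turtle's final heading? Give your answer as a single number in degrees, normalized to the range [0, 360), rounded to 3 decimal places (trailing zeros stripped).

Executing turtle program step by step:
Start: pos=(0,0), heading=0, pen down
REPEAT 6 [
  -- iteration 1/6 --
  FD 11: (0,0) -> (11,0) [heading=0, draw]
  FD 1: (11,0) -> (12,0) [heading=0, draw]
  -- iteration 2/6 --
  FD 11: (12,0) -> (23,0) [heading=0, draw]
  FD 1: (23,0) -> (24,0) [heading=0, draw]
  -- iteration 3/6 --
  FD 11: (24,0) -> (35,0) [heading=0, draw]
  FD 1: (35,0) -> (36,0) [heading=0, draw]
  -- iteration 4/6 --
  FD 11: (36,0) -> (47,0) [heading=0, draw]
  FD 1: (47,0) -> (48,0) [heading=0, draw]
  -- iteration 5/6 --
  FD 11: (48,0) -> (59,0) [heading=0, draw]
  FD 1: (59,0) -> (60,0) [heading=0, draw]
  -- iteration 6/6 --
  FD 11: (60,0) -> (71,0) [heading=0, draw]
  FD 1: (71,0) -> (72,0) [heading=0, draw]
]
Final: pos=(72,0), heading=0, 12 segment(s) drawn

Answer: 0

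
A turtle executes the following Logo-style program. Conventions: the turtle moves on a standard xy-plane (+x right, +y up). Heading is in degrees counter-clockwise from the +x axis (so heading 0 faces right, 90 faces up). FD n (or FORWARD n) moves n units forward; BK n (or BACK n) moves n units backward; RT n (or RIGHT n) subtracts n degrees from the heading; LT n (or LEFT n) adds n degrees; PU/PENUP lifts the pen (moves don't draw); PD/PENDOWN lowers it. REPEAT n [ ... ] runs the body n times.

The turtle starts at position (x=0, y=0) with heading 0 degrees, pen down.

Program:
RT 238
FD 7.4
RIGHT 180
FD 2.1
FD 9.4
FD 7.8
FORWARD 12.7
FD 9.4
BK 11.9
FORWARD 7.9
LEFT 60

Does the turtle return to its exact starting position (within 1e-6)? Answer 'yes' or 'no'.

Answer: no

Derivation:
Executing turtle program step by step:
Start: pos=(0,0), heading=0, pen down
RT 238: heading 0 -> 122
FD 7.4: (0,0) -> (-3.921,6.276) [heading=122, draw]
RT 180: heading 122 -> 302
FD 2.1: (-3.921,6.276) -> (-2.809,4.495) [heading=302, draw]
FD 9.4: (-2.809,4.495) -> (2.173,-3.477) [heading=302, draw]
FD 7.8: (2.173,-3.477) -> (6.306,-10.092) [heading=302, draw]
FD 12.7: (6.306,-10.092) -> (13.036,-20.862) [heading=302, draw]
FD 9.4: (13.036,-20.862) -> (18.017,-28.834) [heading=302, draw]
BK 11.9: (18.017,-28.834) -> (11.711,-18.742) [heading=302, draw]
FD 7.9: (11.711,-18.742) -> (15.898,-25.441) [heading=302, draw]
LT 60: heading 302 -> 2
Final: pos=(15.898,-25.441), heading=2, 8 segment(s) drawn

Start position: (0, 0)
Final position: (15.898, -25.441)
Distance = 30; >= 1e-6 -> NOT closed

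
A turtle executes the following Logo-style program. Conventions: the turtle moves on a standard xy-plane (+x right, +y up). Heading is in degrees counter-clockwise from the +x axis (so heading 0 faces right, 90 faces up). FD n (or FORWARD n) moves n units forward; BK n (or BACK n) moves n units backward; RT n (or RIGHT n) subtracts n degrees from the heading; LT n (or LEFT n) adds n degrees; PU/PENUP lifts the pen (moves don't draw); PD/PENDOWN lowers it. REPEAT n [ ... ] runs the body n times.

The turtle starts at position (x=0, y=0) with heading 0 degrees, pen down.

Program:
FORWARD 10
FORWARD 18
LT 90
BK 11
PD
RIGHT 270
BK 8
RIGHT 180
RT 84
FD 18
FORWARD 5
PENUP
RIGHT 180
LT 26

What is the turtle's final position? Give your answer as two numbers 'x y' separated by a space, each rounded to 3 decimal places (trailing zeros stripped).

Executing turtle program step by step:
Start: pos=(0,0), heading=0, pen down
FD 10: (0,0) -> (10,0) [heading=0, draw]
FD 18: (10,0) -> (28,0) [heading=0, draw]
LT 90: heading 0 -> 90
BK 11: (28,0) -> (28,-11) [heading=90, draw]
PD: pen down
RT 270: heading 90 -> 180
BK 8: (28,-11) -> (36,-11) [heading=180, draw]
RT 180: heading 180 -> 0
RT 84: heading 0 -> 276
FD 18: (36,-11) -> (37.882,-28.901) [heading=276, draw]
FD 5: (37.882,-28.901) -> (38.404,-33.874) [heading=276, draw]
PU: pen up
RT 180: heading 276 -> 96
LT 26: heading 96 -> 122
Final: pos=(38.404,-33.874), heading=122, 6 segment(s) drawn

Answer: 38.404 -33.874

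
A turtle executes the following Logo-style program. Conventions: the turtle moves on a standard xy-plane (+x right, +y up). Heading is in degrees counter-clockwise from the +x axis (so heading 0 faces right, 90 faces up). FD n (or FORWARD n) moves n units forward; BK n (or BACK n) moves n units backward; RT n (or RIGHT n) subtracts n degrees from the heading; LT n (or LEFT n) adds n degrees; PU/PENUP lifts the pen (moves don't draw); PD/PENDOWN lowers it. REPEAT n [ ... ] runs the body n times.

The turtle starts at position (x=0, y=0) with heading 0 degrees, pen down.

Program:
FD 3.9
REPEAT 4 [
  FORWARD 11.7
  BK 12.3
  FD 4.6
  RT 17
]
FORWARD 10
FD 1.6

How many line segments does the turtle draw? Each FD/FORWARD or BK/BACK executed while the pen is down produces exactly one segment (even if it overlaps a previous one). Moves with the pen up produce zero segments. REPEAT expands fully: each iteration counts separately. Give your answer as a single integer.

Answer: 15

Derivation:
Executing turtle program step by step:
Start: pos=(0,0), heading=0, pen down
FD 3.9: (0,0) -> (3.9,0) [heading=0, draw]
REPEAT 4 [
  -- iteration 1/4 --
  FD 11.7: (3.9,0) -> (15.6,0) [heading=0, draw]
  BK 12.3: (15.6,0) -> (3.3,0) [heading=0, draw]
  FD 4.6: (3.3,0) -> (7.9,0) [heading=0, draw]
  RT 17: heading 0 -> 343
  -- iteration 2/4 --
  FD 11.7: (7.9,0) -> (19.089,-3.421) [heading=343, draw]
  BK 12.3: (19.089,-3.421) -> (7.326,0.175) [heading=343, draw]
  FD 4.6: (7.326,0.175) -> (11.725,-1.169) [heading=343, draw]
  RT 17: heading 343 -> 326
  -- iteration 3/4 --
  FD 11.7: (11.725,-1.169) -> (21.425,-7.712) [heading=326, draw]
  BK 12.3: (21.425,-7.712) -> (11.228,-0.834) [heading=326, draw]
  FD 4.6: (11.228,-0.834) -> (15.041,-3.406) [heading=326, draw]
  RT 17: heading 326 -> 309
  -- iteration 4/4 --
  FD 11.7: (15.041,-3.406) -> (22.404,-12.499) [heading=309, draw]
  BK 12.3: (22.404,-12.499) -> (14.664,-2.94) [heading=309, draw]
  FD 4.6: (14.664,-2.94) -> (17.559,-6.515) [heading=309, draw]
  RT 17: heading 309 -> 292
]
FD 10: (17.559,-6.515) -> (21.305,-15.787) [heading=292, draw]
FD 1.6: (21.305,-15.787) -> (21.904,-17.27) [heading=292, draw]
Final: pos=(21.904,-17.27), heading=292, 15 segment(s) drawn
Segments drawn: 15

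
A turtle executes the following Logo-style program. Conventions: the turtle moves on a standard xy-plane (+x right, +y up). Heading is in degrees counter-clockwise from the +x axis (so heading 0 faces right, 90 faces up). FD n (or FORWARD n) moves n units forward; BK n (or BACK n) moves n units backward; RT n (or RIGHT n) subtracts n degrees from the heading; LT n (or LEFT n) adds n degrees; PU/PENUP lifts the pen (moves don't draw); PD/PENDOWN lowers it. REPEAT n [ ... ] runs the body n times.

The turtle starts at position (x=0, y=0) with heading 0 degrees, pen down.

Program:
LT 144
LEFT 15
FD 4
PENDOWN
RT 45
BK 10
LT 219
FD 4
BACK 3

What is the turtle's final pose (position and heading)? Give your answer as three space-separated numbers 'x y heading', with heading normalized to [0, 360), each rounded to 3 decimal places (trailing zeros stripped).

Answer: 1.224 -8.156 333

Derivation:
Executing turtle program step by step:
Start: pos=(0,0), heading=0, pen down
LT 144: heading 0 -> 144
LT 15: heading 144 -> 159
FD 4: (0,0) -> (-3.734,1.433) [heading=159, draw]
PD: pen down
RT 45: heading 159 -> 114
BK 10: (-3.734,1.433) -> (0.333,-7.702) [heading=114, draw]
LT 219: heading 114 -> 333
FD 4: (0.333,-7.702) -> (3.897,-9.518) [heading=333, draw]
BK 3: (3.897,-9.518) -> (1.224,-8.156) [heading=333, draw]
Final: pos=(1.224,-8.156), heading=333, 4 segment(s) drawn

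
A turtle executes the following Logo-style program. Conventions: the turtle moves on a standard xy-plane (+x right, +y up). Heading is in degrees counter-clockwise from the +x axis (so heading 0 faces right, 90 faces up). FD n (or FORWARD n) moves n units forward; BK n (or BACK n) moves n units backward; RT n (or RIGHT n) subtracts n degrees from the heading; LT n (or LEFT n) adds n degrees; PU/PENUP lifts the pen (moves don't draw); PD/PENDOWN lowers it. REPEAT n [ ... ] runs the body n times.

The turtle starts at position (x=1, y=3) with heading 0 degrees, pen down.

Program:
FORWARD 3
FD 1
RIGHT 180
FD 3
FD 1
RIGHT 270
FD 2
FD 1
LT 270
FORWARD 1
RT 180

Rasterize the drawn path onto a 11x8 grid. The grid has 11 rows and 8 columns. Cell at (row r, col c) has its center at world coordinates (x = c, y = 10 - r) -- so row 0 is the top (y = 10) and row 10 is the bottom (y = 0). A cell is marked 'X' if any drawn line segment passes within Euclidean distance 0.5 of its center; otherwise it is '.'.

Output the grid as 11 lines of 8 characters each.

Segment 0: (1,3) -> (4,3)
Segment 1: (4,3) -> (5,3)
Segment 2: (5,3) -> (2,3)
Segment 3: (2,3) -> (1,3)
Segment 4: (1,3) -> (1,1)
Segment 5: (1,1) -> (1,-0)
Segment 6: (1,-0) -> (0,-0)

Answer: ........
........
........
........
........
........
........
.XXXXX..
.X......
.X......
XX......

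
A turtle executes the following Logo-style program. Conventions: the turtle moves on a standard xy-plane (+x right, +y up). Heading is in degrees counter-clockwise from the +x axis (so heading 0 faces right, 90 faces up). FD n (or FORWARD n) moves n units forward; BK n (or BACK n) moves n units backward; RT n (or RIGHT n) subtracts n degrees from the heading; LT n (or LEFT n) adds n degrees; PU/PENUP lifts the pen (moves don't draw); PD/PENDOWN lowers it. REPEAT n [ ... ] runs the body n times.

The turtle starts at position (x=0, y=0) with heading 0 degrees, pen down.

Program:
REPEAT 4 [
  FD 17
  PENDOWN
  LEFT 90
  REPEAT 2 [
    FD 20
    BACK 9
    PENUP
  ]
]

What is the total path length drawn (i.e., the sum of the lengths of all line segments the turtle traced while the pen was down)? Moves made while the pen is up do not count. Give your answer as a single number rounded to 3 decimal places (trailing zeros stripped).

Answer: 133

Derivation:
Executing turtle program step by step:
Start: pos=(0,0), heading=0, pen down
REPEAT 4 [
  -- iteration 1/4 --
  FD 17: (0,0) -> (17,0) [heading=0, draw]
  PD: pen down
  LT 90: heading 0 -> 90
  REPEAT 2 [
    -- iteration 1/2 --
    FD 20: (17,0) -> (17,20) [heading=90, draw]
    BK 9: (17,20) -> (17,11) [heading=90, draw]
    PU: pen up
    -- iteration 2/2 --
    FD 20: (17,11) -> (17,31) [heading=90, move]
    BK 9: (17,31) -> (17,22) [heading=90, move]
    PU: pen up
  ]
  -- iteration 2/4 --
  FD 17: (17,22) -> (17,39) [heading=90, move]
  PD: pen down
  LT 90: heading 90 -> 180
  REPEAT 2 [
    -- iteration 1/2 --
    FD 20: (17,39) -> (-3,39) [heading=180, draw]
    BK 9: (-3,39) -> (6,39) [heading=180, draw]
    PU: pen up
    -- iteration 2/2 --
    FD 20: (6,39) -> (-14,39) [heading=180, move]
    BK 9: (-14,39) -> (-5,39) [heading=180, move]
    PU: pen up
  ]
  -- iteration 3/4 --
  FD 17: (-5,39) -> (-22,39) [heading=180, move]
  PD: pen down
  LT 90: heading 180 -> 270
  REPEAT 2 [
    -- iteration 1/2 --
    FD 20: (-22,39) -> (-22,19) [heading=270, draw]
    BK 9: (-22,19) -> (-22,28) [heading=270, draw]
    PU: pen up
    -- iteration 2/2 --
    FD 20: (-22,28) -> (-22,8) [heading=270, move]
    BK 9: (-22,8) -> (-22,17) [heading=270, move]
    PU: pen up
  ]
  -- iteration 4/4 --
  FD 17: (-22,17) -> (-22,0) [heading=270, move]
  PD: pen down
  LT 90: heading 270 -> 0
  REPEAT 2 [
    -- iteration 1/2 --
    FD 20: (-22,0) -> (-2,0) [heading=0, draw]
    BK 9: (-2,0) -> (-11,0) [heading=0, draw]
    PU: pen up
    -- iteration 2/2 --
    FD 20: (-11,0) -> (9,0) [heading=0, move]
    BK 9: (9,0) -> (0,0) [heading=0, move]
    PU: pen up
  ]
]
Final: pos=(0,0), heading=0, 9 segment(s) drawn

Segment lengths:
  seg 1: (0,0) -> (17,0), length = 17
  seg 2: (17,0) -> (17,20), length = 20
  seg 3: (17,20) -> (17,11), length = 9
  seg 4: (17,39) -> (-3,39), length = 20
  seg 5: (-3,39) -> (6,39), length = 9
  seg 6: (-22,39) -> (-22,19), length = 20
  seg 7: (-22,19) -> (-22,28), length = 9
  seg 8: (-22,0) -> (-2,0), length = 20
  seg 9: (-2,0) -> (-11,0), length = 9
Total = 133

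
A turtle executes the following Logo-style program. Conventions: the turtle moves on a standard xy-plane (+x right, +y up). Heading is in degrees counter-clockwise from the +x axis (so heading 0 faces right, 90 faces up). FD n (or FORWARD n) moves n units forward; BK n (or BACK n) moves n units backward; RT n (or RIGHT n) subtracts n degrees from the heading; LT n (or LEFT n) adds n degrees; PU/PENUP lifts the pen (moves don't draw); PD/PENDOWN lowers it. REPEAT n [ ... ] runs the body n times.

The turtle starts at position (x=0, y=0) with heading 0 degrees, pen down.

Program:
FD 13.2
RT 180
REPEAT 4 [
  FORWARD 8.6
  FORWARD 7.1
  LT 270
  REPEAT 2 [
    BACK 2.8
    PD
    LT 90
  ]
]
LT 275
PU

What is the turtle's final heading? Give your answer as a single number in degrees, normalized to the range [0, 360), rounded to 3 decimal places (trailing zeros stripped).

Executing turtle program step by step:
Start: pos=(0,0), heading=0, pen down
FD 13.2: (0,0) -> (13.2,0) [heading=0, draw]
RT 180: heading 0 -> 180
REPEAT 4 [
  -- iteration 1/4 --
  FD 8.6: (13.2,0) -> (4.6,0) [heading=180, draw]
  FD 7.1: (4.6,0) -> (-2.5,0) [heading=180, draw]
  LT 270: heading 180 -> 90
  REPEAT 2 [
    -- iteration 1/2 --
    BK 2.8: (-2.5,0) -> (-2.5,-2.8) [heading=90, draw]
    PD: pen down
    LT 90: heading 90 -> 180
    -- iteration 2/2 --
    BK 2.8: (-2.5,-2.8) -> (0.3,-2.8) [heading=180, draw]
    PD: pen down
    LT 90: heading 180 -> 270
  ]
  -- iteration 2/4 --
  FD 8.6: (0.3,-2.8) -> (0.3,-11.4) [heading=270, draw]
  FD 7.1: (0.3,-11.4) -> (0.3,-18.5) [heading=270, draw]
  LT 270: heading 270 -> 180
  REPEAT 2 [
    -- iteration 1/2 --
    BK 2.8: (0.3,-18.5) -> (3.1,-18.5) [heading=180, draw]
    PD: pen down
    LT 90: heading 180 -> 270
    -- iteration 2/2 --
    BK 2.8: (3.1,-18.5) -> (3.1,-15.7) [heading=270, draw]
    PD: pen down
    LT 90: heading 270 -> 0
  ]
  -- iteration 3/4 --
  FD 8.6: (3.1,-15.7) -> (11.7,-15.7) [heading=0, draw]
  FD 7.1: (11.7,-15.7) -> (18.8,-15.7) [heading=0, draw]
  LT 270: heading 0 -> 270
  REPEAT 2 [
    -- iteration 1/2 --
    BK 2.8: (18.8,-15.7) -> (18.8,-12.9) [heading=270, draw]
    PD: pen down
    LT 90: heading 270 -> 0
    -- iteration 2/2 --
    BK 2.8: (18.8,-12.9) -> (16,-12.9) [heading=0, draw]
    PD: pen down
    LT 90: heading 0 -> 90
  ]
  -- iteration 4/4 --
  FD 8.6: (16,-12.9) -> (16,-4.3) [heading=90, draw]
  FD 7.1: (16,-4.3) -> (16,2.8) [heading=90, draw]
  LT 270: heading 90 -> 0
  REPEAT 2 [
    -- iteration 1/2 --
    BK 2.8: (16,2.8) -> (13.2,2.8) [heading=0, draw]
    PD: pen down
    LT 90: heading 0 -> 90
    -- iteration 2/2 --
    BK 2.8: (13.2,2.8) -> (13.2,0) [heading=90, draw]
    PD: pen down
    LT 90: heading 90 -> 180
  ]
]
LT 275: heading 180 -> 95
PU: pen up
Final: pos=(13.2,0), heading=95, 17 segment(s) drawn

Answer: 95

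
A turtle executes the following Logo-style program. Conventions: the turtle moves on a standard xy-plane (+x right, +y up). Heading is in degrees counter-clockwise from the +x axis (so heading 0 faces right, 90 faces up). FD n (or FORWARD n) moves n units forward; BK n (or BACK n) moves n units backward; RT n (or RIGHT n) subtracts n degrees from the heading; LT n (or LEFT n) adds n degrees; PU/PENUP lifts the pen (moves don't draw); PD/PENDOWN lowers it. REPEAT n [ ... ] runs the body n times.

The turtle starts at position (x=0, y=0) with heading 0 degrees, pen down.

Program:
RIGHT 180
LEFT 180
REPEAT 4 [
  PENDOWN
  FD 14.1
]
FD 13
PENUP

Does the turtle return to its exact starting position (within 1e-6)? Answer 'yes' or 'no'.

Executing turtle program step by step:
Start: pos=(0,0), heading=0, pen down
RT 180: heading 0 -> 180
LT 180: heading 180 -> 0
REPEAT 4 [
  -- iteration 1/4 --
  PD: pen down
  FD 14.1: (0,0) -> (14.1,0) [heading=0, draw]
  -- iteration 2/4 --
  PD: pen down
  FD 14.1: (14.1,0) -> (28.2,0) [heading=0, draw]
  -- iteration 3/4 --
  PD: pen down
  FD 14.1: (28.2,0) -> (42.3,0) [heading=0, draw]
  -- iteration 4/4 --
  PD: pen down
  FD 14.1: (42.3,0) -> (56.4,0) [heading=0, draw]
]
FD 13: (56.4,0) -> (69.4,0) [heading=0, draw]
PU: pen up
Final: pos=(69.4,0), heading=0, 5 segment(s) drawn

Start position: (0, 0)
Final position: (69.4, 0)
Distance = 69.4; >= 1e-6 -> NOT closed

Answer: no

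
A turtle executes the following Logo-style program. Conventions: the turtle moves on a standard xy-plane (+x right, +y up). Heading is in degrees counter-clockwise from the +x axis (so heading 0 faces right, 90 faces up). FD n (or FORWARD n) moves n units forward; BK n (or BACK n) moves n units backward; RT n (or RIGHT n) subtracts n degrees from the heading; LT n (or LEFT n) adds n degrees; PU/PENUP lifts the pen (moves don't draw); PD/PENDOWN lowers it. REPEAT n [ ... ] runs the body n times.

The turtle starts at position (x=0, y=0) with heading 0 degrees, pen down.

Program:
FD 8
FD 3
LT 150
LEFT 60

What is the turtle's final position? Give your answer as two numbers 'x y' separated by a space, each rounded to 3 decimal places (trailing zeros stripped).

Executing turtle program step by step:
Start: pos=(0,0), heading=0, pen down
FD 8: (0,0) -> (8,0) [heading=0, draw]
FD 3: (8,0) -> (11,0) [heading=0, draw]
LT 150: heading 0 -> 150
LT 60: heading 150 -> 210
Final: pos=(11,0), heading=210, 2 segment(s) drawn

Answer: 11 0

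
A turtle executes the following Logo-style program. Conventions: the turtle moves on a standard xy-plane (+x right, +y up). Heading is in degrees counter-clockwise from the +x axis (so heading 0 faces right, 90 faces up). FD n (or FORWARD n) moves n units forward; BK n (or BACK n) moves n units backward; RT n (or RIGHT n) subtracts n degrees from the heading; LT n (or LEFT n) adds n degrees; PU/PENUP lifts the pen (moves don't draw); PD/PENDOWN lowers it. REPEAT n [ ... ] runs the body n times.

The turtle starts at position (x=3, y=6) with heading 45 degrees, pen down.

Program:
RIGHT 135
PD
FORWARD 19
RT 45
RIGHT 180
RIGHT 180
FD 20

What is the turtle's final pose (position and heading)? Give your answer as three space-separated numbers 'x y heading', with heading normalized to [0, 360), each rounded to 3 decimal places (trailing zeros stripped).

Executing turtle program step by step:
Start: pos=(3,6), heading=45, pen down
RT 135: heading 45 -> 270
PD: pen down
FD 19: (3,6) -> (3,-13) [heading=270, draw]
RT 45: heading 270 -> 225
RT 180: heading 225 -> 45
RT 180: heading 45 -> 225
FD 20: (3,-13) -> (-11.142,-27.142) [heading=225, draw]
Final: pos=(-11.142,-27.142), heading=225, 2 segment(s) drawn

Answer: -11.142 -27.142 225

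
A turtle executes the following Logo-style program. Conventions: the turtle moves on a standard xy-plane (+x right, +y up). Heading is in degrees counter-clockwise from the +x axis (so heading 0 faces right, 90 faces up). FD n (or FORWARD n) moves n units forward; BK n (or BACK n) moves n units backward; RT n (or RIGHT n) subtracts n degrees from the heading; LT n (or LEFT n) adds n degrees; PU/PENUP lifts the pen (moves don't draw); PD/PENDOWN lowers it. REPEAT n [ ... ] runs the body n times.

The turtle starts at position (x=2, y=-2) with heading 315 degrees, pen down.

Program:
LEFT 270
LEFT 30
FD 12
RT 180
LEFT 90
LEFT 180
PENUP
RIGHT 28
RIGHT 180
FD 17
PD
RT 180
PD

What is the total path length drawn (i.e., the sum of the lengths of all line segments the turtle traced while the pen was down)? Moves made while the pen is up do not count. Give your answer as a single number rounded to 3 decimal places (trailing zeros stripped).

Executing turtle program step by step:
Start: pos=(2,-2), heading=315, pen down
LT 270: heading 315 -> 225
LT 30: heading 225 -> 255
FD 12: (2,-2) -> (-1.106,-13.591) [heading=255, draw]
RT 180: heading 255 -> 75
LT 90: heading 75 -> 165
LT 180: heading 165 -> 345
PU: pen up
RT 28: heading 345 -> 317
RT 180: heading 317 -> 137
FD 17: (-1.106,-13.591) -> (-13.539,-1.997) [heading=137, move]
PD: pen down
RT 180: heading 137 -> 317
PD: pen down
Final: pos=(-13.539,-1.997), heading=317, 1 segment(s) drawn

Segment lengths:
  seg 1: (2,-2) -> (-1.106,-13.591), length = 12
Total = 12

Answer: 12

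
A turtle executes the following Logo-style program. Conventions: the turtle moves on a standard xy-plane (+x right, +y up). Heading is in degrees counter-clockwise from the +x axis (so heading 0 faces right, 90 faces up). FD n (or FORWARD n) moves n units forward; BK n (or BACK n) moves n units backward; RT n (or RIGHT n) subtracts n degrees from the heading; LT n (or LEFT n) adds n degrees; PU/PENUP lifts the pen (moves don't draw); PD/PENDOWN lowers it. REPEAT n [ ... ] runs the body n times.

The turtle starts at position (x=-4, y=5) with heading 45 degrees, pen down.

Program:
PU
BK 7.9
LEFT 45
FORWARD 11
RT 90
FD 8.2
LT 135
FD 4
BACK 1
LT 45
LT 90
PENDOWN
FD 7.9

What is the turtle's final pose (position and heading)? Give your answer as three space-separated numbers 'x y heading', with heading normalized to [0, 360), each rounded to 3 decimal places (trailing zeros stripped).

Executing turtle program step by step:
Start: pos=(-4,5), heading=45, pen down
PU: pen up
BK 7.9: (-4,5) -> (-9.586,-0.586) [heading=45, move]
LT 45: heading 45 -> 90
FD 11: (-9.586,-0.586) -> (-9.586,10.414) [heading=90, move]
RT 90: heading 90 -> 0
FD 8.2: (-9.586,10.414) -> (-1.386,10.414) [heading=0, move]
LT 135: heading 0 -> 135
FD 4: (-1.386,10.414) -> (-4.215,13.242) [heading=135, move]
BK 1: (-4.215,13.242) -> (-3.507,12.535) [heading=135, move]
LT 45: heading 135 -> 180
LT 90: heading 180 -> 270
PD: pen down
FD 7.9: (-3.507,12.535) -> (-3.507,4.635) [heading=270, draw]
Final: pos=(-3.507,4.635), heading=270, 1 segment(s) drawn

Answer: -3.507 4.635 270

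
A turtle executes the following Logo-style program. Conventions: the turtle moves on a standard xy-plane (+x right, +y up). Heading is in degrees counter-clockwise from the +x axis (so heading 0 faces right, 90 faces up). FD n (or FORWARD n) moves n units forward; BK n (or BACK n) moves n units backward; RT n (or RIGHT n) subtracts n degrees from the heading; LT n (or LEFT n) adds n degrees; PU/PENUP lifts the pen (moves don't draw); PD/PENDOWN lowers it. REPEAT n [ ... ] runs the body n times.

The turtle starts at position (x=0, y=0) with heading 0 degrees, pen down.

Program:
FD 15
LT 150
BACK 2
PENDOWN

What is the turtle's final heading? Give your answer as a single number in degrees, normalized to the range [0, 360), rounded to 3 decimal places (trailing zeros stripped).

Executing turtle program step by step:
Start: pos=(0,0), heading=0, pen down
FD 15: (0,0) -> (15,0) [heading=0, draw]
LT 150: heading 0 -> 150
BK 2: (15,0) -> (16.732,-1) [heading=150, draw]
PD: pen down
Final: pos=(16.732,-1), heading=150, 2 segment(s) drawn

Answer: 150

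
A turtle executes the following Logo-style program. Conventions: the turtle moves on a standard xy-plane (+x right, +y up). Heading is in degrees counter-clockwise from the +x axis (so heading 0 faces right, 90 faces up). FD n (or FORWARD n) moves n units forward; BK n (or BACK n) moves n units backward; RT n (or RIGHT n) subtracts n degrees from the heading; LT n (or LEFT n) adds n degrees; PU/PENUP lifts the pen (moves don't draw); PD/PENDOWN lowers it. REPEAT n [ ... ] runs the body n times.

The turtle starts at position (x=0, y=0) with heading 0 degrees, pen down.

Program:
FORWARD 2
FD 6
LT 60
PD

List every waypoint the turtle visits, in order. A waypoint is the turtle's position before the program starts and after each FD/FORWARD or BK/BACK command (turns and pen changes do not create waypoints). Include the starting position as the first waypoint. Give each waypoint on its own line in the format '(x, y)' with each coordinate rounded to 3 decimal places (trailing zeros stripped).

Executing turtle program step by step:
Start: pos=(0,0), heading=0, pen down
FD 2: (0,0) -> (2,0) [heading=0, draw]
FD 6: (2,0) -> (8,0) [heading=0, draw]
LT 60: heading 0 -> 60
PD: pen down
Final: pos=(8,0), heading=60, 2 segment(s) drawn
Waypoints (3 total):
(0, 0)
(2, 0)
(8, 0)

Answer: (0, 0)
(2, 0)
(8, 0)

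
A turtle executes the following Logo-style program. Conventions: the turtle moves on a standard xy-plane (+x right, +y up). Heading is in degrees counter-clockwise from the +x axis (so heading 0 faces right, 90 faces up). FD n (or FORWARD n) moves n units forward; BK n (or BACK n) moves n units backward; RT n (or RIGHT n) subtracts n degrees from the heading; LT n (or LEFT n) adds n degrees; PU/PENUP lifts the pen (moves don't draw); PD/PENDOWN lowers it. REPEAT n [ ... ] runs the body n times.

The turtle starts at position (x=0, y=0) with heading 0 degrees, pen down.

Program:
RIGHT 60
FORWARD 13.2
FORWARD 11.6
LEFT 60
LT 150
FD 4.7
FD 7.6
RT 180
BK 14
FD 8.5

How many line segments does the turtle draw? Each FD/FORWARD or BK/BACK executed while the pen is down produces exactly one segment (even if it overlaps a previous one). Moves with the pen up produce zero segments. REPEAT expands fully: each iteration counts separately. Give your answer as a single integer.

Answer: 6

Derivation:
Executing turtle program step by step:
Start: pos=(0,0), heading=0, pen down
RT 60: heading 0 -> 300
FD 13.2: (0,0) -> (6.6,-11.432) [heading=300, draw]
FD 11.6: (6.6,-11.432) -> (12.4,-21.477) [heading=300, draw]
LT 60: heading 300 -> 0
LT 150: heading 0 -> 150
FD 4.7: (12.4,-21.477) -> (8.33,-19.127) [heading=150, draw]
FD 7.6: (8.33,-19.127) -> (1.748,-15.327) [heading=150, draw]
RT 180: heading 150 -> 330
BK 14: (1.748,-15.327) -> (-10.376,-8.327) [heading=330, draw]
FD 8.5: (-10.376,-8.327) -> (-3.015,-12.577) [heading=330, draw]
Final: pos=(-3.015,-12.577), heading=330, 6 segment(s) drawn
Segments drawn: 6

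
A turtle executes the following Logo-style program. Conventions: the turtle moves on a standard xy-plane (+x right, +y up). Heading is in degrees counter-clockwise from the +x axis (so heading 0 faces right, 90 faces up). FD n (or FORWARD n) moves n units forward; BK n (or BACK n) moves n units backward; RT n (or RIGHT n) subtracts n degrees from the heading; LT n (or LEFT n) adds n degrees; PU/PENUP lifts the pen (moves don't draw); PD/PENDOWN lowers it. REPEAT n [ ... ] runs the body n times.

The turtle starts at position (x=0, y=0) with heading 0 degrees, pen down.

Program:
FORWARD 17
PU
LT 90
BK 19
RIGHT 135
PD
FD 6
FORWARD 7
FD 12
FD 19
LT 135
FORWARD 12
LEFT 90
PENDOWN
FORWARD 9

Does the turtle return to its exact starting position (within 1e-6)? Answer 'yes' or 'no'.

Executing turtle program step by step:
Start: pos=(0,0), heading=0, pen down
FD 17: (0,0) -> (17,0) [heading=0, draw]
PU: pen up
LT 90: heading 0 -> 90
BK 19: (17,0) -> (17,-19) [heading=90, move]
RT 135: heading 90 -> 315
PD: pen down
FD 6: (17,-19) -> (21.243,-23.243) [heading=315, draw]
FD 7: (21.243,-23.243) -> (26.192,-28.192) [heading=315, draw]
FD 12: (26.192,-28.192) -> (34.678,-36.678) [heading=315, draw]
FD 19: (34.678,-36.678) -> (48.113,-50.113) [heading=315, draw]
LT 135: heading 315 -> 90
FD 12: (48.113,-50.113) -> (48.113,-38.113) [heading=90, draw]
LT 90: heading 90 -> 180
PD: pen down
FD 9: (48.113,-38.113) -> (39.113,-38.113) [heading=180, draw]
Final: pos=(39.113,-38.113), heading=180, 7 segment(s) drawn

Start position: (0, 0)
Final position: (39.113, -38.113)
Distance = 54.611; >= 1e-6 -> NOT closed

Answer: no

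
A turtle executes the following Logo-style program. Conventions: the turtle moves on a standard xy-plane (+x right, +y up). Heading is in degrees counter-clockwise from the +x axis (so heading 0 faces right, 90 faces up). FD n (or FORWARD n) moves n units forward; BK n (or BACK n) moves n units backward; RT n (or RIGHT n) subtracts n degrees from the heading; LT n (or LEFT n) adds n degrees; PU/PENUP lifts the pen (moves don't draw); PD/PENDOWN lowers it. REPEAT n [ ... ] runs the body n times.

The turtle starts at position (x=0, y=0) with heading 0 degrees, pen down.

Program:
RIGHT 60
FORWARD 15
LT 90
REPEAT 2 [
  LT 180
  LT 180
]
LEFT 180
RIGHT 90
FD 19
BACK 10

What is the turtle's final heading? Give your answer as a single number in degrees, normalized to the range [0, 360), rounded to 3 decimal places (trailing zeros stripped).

Executing turtle program step by step:
Start: pos=(0,0), heading=0, pen down
RT 60: heading 0 -> 300
FD 15: (0,0) -> (7.5,-12.99) [heading=300, draw]
LT 90: heading 300 -> 30
REPEAT 2 [
  -- iteration 1/2 --
  LT 180: heading 30 -> 210
  LT 180: heading 210 -> 30
  -- iteration 2/2 --
  LT 180: heading 30 -> 210
  LT 180: heading 210 -> 30
]
LT 180: heading 30 -> 210
RT 90: heading 210 -> 120
FD 19: (7.5,-12.99) -> (-2,3.464) [heading=120, draw]
BK 10: (-2,3.464) -> (3,-5.196) [heading=120, draw]
Final: pos=(3,-5.196), heading=120, 3 segment(s) drawn

Answer: 120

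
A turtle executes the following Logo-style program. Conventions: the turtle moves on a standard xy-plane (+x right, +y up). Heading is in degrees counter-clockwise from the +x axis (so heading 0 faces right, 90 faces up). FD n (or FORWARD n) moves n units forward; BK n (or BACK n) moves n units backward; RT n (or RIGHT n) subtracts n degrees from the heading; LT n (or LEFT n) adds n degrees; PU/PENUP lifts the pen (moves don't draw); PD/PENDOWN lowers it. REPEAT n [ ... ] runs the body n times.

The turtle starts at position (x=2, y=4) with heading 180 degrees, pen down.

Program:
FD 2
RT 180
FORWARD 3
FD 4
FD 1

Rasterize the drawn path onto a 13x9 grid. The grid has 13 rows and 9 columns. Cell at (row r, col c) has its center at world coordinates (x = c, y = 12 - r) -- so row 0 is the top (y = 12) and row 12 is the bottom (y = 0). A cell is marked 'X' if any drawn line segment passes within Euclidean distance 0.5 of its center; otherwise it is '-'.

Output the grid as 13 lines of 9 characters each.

Answer: ---------
---------
---------
---------
---------
---------
---------
---------
XXXXXXXXX
---------
---------
---------
---------

Derivation:
Segment 0: (2,4) -> (0,4)
Segment 1: (0,4) -> (3,4)
Segment 2: (3,4) -> (7,4)
Segment 3: (7,4) -> (8,4)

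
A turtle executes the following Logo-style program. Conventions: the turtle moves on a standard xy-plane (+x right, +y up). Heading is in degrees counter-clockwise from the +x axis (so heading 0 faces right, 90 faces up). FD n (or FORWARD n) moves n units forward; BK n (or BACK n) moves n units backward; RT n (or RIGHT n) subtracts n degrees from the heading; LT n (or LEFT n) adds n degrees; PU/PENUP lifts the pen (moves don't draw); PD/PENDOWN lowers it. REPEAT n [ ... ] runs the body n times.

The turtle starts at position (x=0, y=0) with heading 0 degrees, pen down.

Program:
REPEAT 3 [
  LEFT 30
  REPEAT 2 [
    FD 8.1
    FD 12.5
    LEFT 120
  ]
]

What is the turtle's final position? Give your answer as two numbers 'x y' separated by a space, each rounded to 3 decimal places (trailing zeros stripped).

Executing turtle program step by step:
Start: pos=(0,0), heading=0, pen down
REPEAT 3 [
  -- iteration 1/3 --
  LT 30: heading 0 -> 30
  REPEAT 2 [
    -- iteration 1/2 --
    FD 8.1: (0,0) -> (7.015,4.05) [heading=30, draw]
    FD 12.5: (7.015,4.05) -> (17.84,10.3) [heading=30, draw]
    LT 120: heading 30 -> 150
    -- iteration 2/2 --
    FD 8.1: (17.84,10.3) -> (10.825,14.35) [heading=150, draw]
    FD 12.5: (10.825,14.35) -> (0,20.6) [heading=150, draw]
    LT 120: heading 150 -> 270
  ]
  -- iteration 2/3 --
  LT 30: heading 270 -> 300
  REPEAT 2 [
    -- iteration 1/2 --
    FD 8.1: (0,20.6) -> (4.05,13.585) [heading=300, draw]
    FD 12.5: (4.05,13.585) -> (10.3,2.76) [heading=300, draw]
    LT 120: heading 300 -> 60
    -- iteration 2/2 --
    FD 8.1: (10.3,2.76) -> (14.35,9.775) [heading=60, draw]
    FD 12.5: (14.35,9.775) -> (20.6,20.6) [heading=60, draw]
    LT 120: heading 60 -> 180
  ]
  -- iteration 3/3 --
  LT 30: heading 180 -> 210
  REPEAT 2 [
    -- iteration 1/2 --
    FD 8.1: (20.6,20.6) -> (13.585,16.55) [heading=210, draw]
    FD 12.5: (13.585,16.55) -> (2.76,10.3) [heading=210, draw]
    LT 120: heading 210 -> 330
    -- iteration 2/2 --
    FD 8.1: (2.76,10.3) -> (9.775,6.25) [heading=330, draw]
    FD 12.5: (9.775,6.25) -> (20.6,0) [heading=330, draw]
    LT 120: heading 330 -> 90
  ]
]
Final: pos=(20.6,0), heading=90, 12 segment(s) drawn

Answer: 20.6 0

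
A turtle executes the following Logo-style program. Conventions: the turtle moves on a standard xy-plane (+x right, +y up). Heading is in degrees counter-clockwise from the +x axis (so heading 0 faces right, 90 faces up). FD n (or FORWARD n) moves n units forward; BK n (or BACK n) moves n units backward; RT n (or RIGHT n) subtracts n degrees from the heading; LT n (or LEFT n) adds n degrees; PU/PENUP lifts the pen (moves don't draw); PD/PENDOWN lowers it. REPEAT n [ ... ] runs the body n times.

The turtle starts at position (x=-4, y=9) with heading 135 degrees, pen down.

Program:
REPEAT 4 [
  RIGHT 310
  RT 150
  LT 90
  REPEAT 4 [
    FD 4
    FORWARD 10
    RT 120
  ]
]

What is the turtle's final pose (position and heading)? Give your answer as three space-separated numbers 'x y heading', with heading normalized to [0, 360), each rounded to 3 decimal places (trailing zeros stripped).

Executing turtle program step by step:
Start: pos=(-4,9), heading=135, pen down
REPEAT 4 [
  -- iteration 1/4 --
  RT 310: heading 135 -> 185
  RT 150: heading 185 -> 35
  LT 90: heading 35 -> 125
  REPEAT 4 [
    -- iteration 1/4 --
    FD 4: (-4,9) -> (-6.294,12.277) [heading=125, draw]
    FD 10: (-6.294,12.277) -> (-12.03,20.468) [heading=125, draw]
    RT 120: heading 125 -> 5
    -- iteration 2/4 --
    FD 4: (-12.03,20.468) -> (-8.045,20.817) [heading=5, draw]
    FD 10: (-8.045,20.817) -> (1.917,21.688) [heading=5, draw]
    RT 120: heading 5 -> 245
    -- iteration 3/4 --
    FD 4: (1.917,21.688) -> (0.226,18.063) [heading=245, draw]
    FD 10: (0.226,18.063) -> (-4,9) [heading=245, draw]
    RT 120: heading 245 -> 125
    -- iteration 4/4 --
    FD 4: (-4,9) -> (-6.294,12.277) [heading=125, draw]
    FD 10: (-6.294,12.277) -> (-12.03,20.468) [heading=125, draw]
    RT 120: heading 125 -> 5
  ]
  -- iteration 2/4 --
  RT 310: heading 5 -> 55
  RT 150: heading 55 -> 265
  LT 90: heading 265 -> 355
  REPEAT 4 [
    -- iteration 1/4 --
    FD 4: (-12.03,20.468) -> (-8.045,20.12) [heading=355, draw]
    FD 10: (-8.045,20.12) -> (1.917,19.248) [heading=355, draw]
    RT 120: heading 355 -> 235
    -- iteration 2/4 --
    FD 4: (1.917,19.248) -> (-0.378,15.971) [heading=235, draw]
    FD 10: (-0.378,15.971) -> (-6.113,7.78) [heading=235, draw]
    RT 120: heading 235 -> 115
    -- iteration 3/4 --
    FD 4: (-6.113,7.78) -> (-7.804,11.405) [heading=115, draw]
    FD 10: (-7.804,11.405) -> (-12.03,20.468) [heading=115, draw]
    RT 120: heading 115 -> 355
    -- iteration 4/4 --
    FD 4: (-12.03,20.468) -> (-8.045,20.12) [heading=355, draw]
    FD 10: (-8.045,20.12) -> (1.917,19.248) [heading=355, draw]
    RT 120: heading 355 -> 235
  ]
  -- iteration 3/4 --
  RT 310: heading 235 -> 285
  RT 150: heading 285 -> 135
  LT 90: heading 135 -> 225
  REPEAT 4 [
    -- iteration 1/4 --
    FD 4: (1.917,19.248) -> (-0.912,16.42) [heading=225, draw]
    FD 10: (-0.912,16.42) -> (-7.983,9.348) [heading=225, draw]
    RT 120: heading 225 -> 105
    -- iteration 2/4 --
    FD 4: (-7.983,9.348) -> (-9.018,13.212) [heading=105, draw]
    FD 10: (-9.018,13.212) -> (-11.606,22.871) [heading=105, draw]
    RT 120: heading 105 -> 345
    -- iteration 3/4 --
    FD 4: (-11.606,22.871) -> (-7.743,21.836) [heading=345, draw]
    FD 10: (-7.743,21.836) -> (1.917,19.248) [heading=345, draw]
    RT 120: heading 345 -> 225
    -- iteration 4/4 --
    FD 4: (1.917,19.248) -> (-0.912,16.42) [heading=225, draw]
    FD 10: (-0.912,16.42) -> (-7.983,9.348) [heading=225, draw]
    RT 120: heading 225 -> 105
  ]
  -- iteration 4/4 --
  RT 310: heading 105 -> 155
  RT 150: heading 155 -> 5
  LT 90: heading 5 -> 95
  REPEAT 4 [
    -- iteration 1/4 --
    FD 4: (-7.983,9.348) -> (-8.331,13.333) [heading=95, draw]
    FD 10: (-8.331,13.333) -> (-9.203,23.295) [heading=95, draw]
    RT 120: heading 95 -> 335
    -- iteration 2/4 --
    FD 4: (-9.203,23.295) -> (-5.578,21.605) [heading=335, draw]
    FD 10: (-5.578,21.605) -> (3.485,17.379) [heading=335, draw]
    RT 120: heading 335 -> 215
    -- iteration 3/4 --
    FD 4: (3.485,17.379) -> (0.209,15.084) [heading=215, draw]
    FD 10: (0.209,15.084) -> (-7.983,9.348) [heading=215, draw]
    RT 120: heading 215 -> 95
    -- iteration 4/4 --
    FD 4: (-7.983,9.348) -> (-8.331,13.333) [heading=95, draw]
    FD 10: (-8.331,13.333) -> (-9.203,23.295) [heading=95, draw]
    RT 120: heading 95 -> 335
  ]
]
Final: pos=(-9.203,23.295), heading=335, 32 segment(s) drawn

Answer: -9.203 23.295 335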